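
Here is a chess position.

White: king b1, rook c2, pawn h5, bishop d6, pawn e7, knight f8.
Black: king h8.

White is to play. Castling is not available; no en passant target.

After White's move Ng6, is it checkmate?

no

After Ng6: black king on h8; in check: yes, from the white knight on g6.
Black has 3 legal replies: Kg8, Kh7, Kg7.
In check but a legal move exists → not checkmate.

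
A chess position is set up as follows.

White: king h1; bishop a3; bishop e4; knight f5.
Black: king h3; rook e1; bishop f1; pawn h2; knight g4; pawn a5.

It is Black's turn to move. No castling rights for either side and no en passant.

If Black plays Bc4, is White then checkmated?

After Bc4: white king on h1; in check: yes, from the black rook on e1.
King squares — g1: attacked by Re1; g2: attacked by Kh3; h2: attacked by Kh3.
White has no legal moves → checkmate.

yes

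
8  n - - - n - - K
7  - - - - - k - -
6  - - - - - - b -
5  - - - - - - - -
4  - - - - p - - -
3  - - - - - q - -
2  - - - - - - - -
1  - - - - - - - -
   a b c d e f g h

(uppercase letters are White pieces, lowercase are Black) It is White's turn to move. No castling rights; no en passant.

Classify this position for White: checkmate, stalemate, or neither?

White to move; white king on h8.
In check: no.
King squares — g7: attacked by Kf7; h7: attacked by Bg6; g8: attacked by Kf7.
Legal moves for White: none.
Not in check and no legal moves → stalemate.

stalemate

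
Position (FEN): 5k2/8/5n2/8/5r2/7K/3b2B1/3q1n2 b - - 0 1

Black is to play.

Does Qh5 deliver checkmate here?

yes

After Qh5: white king on h3; in check: yes, from the black queen on h5.
King squares — g2: own bishop; h2: attacked by Nf1; g3: attacked by Nf1; g4: attacked by Rf4; h4: attacked by Rf4.
White has no legal moves → checkmate.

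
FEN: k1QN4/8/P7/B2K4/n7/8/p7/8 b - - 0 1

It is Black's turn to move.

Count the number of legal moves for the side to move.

Black to move; king on a8.
In check: yes, from the white queen on c8.
Legal moves: Ka7.
Count: 1.

1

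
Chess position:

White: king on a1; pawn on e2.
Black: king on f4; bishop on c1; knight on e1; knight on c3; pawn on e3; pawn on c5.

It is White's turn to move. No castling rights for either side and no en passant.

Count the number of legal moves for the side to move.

White to move; king on a1.
In check: no.
Legal moves: none.
Count: 0.

0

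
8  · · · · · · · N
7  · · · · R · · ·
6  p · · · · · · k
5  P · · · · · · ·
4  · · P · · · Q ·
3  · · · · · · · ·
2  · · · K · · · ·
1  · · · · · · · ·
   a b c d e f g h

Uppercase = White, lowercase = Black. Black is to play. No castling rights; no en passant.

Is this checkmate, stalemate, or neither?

Black to move; black king on h6.
In check: no.
King squares — g5: attacked by Qg4; h5: attacked by Qg4; g6: attacked by Qg4; g7: attacked by Qg4; h7: attacked by Re7.
Legal moves for Black: none.
Not in check and no legal moves → stalemate.

stalemate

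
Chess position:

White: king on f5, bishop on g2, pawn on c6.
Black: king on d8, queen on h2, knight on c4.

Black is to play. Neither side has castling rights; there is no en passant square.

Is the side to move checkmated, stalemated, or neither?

Black to move; black king on d8.
In check: no.
Legal moves for Black include: Ke8, Kc8, Ke7, Kc7, Nd6+, Nb6, Ne5, Na5, Ne3+, Na3, Nd2, Nb2, Qh8, Qb8, Qh7+, Qc7, Qh6, Qd6, ... (list truncated; more exist).
Black has legal moves and is not in check → neither.

neither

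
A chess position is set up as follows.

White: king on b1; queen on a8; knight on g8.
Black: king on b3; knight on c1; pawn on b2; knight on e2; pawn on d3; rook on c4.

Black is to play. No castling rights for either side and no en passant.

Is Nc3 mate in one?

yes

After Nc3: white king on b1; in check: yes, from the black knight on c3.
King squares — a1: attacked by Pb2; c1: attacked by Pb2; a2: attacked by Nc1; b2: attacked by Kb3; c2: attacked by Kb3.
White has no legal moves → checkmate.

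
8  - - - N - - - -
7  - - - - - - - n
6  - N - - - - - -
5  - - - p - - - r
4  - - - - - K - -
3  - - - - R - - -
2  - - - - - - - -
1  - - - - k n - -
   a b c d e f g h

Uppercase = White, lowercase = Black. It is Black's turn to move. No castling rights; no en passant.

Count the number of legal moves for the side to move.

Black to move; king on e1.
In check: yes, from the white rook on e3.
Legal moves: Kf2, Kd2, Kd1, Nxe3.
Count: 4.

4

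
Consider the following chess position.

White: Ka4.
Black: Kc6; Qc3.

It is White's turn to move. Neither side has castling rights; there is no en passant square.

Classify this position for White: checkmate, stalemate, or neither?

White to move; white king on a4.
In check: no.
King squares — a3: attacked by Qc3; b3: attacked by Qc3; b4: attacked by Qc3; a5: attacked by Qc3; b5: attacked by Kc6.
Legal moves for White: none.
Not in check and no legal moves → stalemate.

stalemate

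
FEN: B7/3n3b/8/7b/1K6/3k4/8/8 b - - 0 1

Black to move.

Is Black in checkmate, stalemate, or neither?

Black to move; black king on d3.
In check: no.
Legal moves for Black include: Bg8, B7g6, Bf5, Be4, Nf8, Nb8, Nf6, Nb6, Ne5, Nc5, Be8, Bf7, B5g6, Bg4, Bf3, Be2, Bd1, Kd4, ... (list truncated; more exist).
Black has legal moves and is not in check → neither.

neither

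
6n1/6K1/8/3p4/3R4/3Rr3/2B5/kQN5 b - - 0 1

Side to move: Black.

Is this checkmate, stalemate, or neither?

checkmate

Black to move; black king on a1.
In check: yes, from the white queen on b1.
King squares — b1: attacked by Bc2; a2: attacked by Qb1; b2: attacked by Qb1.
Legal moves for Black: none.
In check with no legal moves → checkmate.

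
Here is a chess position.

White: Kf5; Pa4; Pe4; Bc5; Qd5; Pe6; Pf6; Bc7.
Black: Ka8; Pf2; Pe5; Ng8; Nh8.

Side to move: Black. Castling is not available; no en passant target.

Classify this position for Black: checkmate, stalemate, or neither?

checkmate

Black to move; black king on a8.
In check: yes, from the white queen on d5.
King squares — a7: attacked by Bc5; b7: attacked by Qd5; b8: attacked by Bc7.
Legal moves for Black: none.
In check with no legal moves → checkmate.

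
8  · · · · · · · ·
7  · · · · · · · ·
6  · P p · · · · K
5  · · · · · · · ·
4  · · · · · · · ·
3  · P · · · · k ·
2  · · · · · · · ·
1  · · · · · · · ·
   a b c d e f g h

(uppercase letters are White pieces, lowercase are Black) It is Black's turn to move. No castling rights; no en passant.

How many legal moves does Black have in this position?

9

Black to move; king on g3.
In check: no.
Legal moves: Kh4, Kg4, Kf4, Kh3, Kf3, Kh2, Kg2, Kf2, c5.
Count: 9.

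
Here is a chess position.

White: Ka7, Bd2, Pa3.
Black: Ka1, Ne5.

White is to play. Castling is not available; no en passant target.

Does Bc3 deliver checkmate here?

no

After Bc3: black king on a1; in check: yes, from the white bishop on c3.
Black has 2 legal replies: Ka2, Kb1.
In check but a legal move exists → not checkmate.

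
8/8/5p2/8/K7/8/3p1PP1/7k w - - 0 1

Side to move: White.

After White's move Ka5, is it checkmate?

no

After Ka5: black king on h1; in check: no.
Black is not in check, so this cannot be checkmate.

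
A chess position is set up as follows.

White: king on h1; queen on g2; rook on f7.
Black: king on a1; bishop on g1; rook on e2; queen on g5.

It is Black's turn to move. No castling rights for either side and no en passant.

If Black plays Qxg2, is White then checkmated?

After Qxg2: white king on h1; in check: yes, from the black queen on g2.
King squares — g1: attacked by Qg2; g2: attacked by Re2; h2: attacked by Bg1.
White has no legal moves → checkmate.

yes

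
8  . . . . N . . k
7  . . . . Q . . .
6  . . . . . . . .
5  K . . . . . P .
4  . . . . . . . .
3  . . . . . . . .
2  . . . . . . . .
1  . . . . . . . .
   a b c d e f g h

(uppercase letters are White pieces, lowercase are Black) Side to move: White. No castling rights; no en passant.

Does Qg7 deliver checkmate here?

After Qg7: black king on h8; in check: yes, from the white queen on g7.
King squares — g7: attacked by Ne8; h7: attacked by Qg7; g8: attacked by Qg7.
Black has no legal moves → checkmate.

yes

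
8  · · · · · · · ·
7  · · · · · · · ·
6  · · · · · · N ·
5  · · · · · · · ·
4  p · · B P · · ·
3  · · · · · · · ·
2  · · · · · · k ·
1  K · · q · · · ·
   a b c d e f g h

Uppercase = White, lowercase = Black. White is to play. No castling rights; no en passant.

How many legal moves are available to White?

2

White to move; king on a1.
In check: yes, from the black queen on d1.
Legal moves: Kb2, Ka2.
Count: 2.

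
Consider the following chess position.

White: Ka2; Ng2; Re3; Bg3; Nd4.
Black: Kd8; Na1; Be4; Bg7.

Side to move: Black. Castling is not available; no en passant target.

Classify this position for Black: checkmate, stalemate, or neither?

Black to move; black king on d8.
In check: no.
Legal moves for Black include: Ke8, Kc8, Ke7, Kd7, Bh8, Bf8, Bh6, Bf6, Be5, Bxd4, Ba8, Bh7, Bb7, Bg6, Bc6, Bf5, Bd5+, Bf3, ... (list truncated; more exist).
Black has legal moves and is not in check → neither.

neither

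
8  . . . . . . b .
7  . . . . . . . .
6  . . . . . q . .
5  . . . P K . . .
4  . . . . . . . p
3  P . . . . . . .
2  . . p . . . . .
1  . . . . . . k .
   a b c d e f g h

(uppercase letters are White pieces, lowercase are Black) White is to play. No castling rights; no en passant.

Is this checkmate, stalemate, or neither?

neither

White to move; white king on e5.
In check: yes, from the black queen on f6.
King squares — d4: attacked by Qf6; e4: available; f4: attacked by Qf6; d5: own pawn; f5: attacked by Qf6; d6: attacked by Qf6; e6: attacked by Qf6; f6: available.
Legal moves for White: Kxf6, Ke4.
White is in check but has 2 legal moves → neither.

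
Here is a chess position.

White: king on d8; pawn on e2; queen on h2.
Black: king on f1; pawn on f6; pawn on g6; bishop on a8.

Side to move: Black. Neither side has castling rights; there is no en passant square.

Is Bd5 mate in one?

no

After Bd5: white king on d8; in check: no.
White is not in check, so this cannot be checkmate.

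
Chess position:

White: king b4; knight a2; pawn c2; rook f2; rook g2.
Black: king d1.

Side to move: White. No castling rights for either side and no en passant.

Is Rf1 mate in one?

After Rf1: black king on d1; in check: yes, from the white rook on f1.
King squares — c1: attacked by Rf1; e1: attacked by Rf1; c2: attacked by Rg2; d2: attacked by Rg2; e2: attacked by Rg2.
Black has no legal moves → checkmate.

yes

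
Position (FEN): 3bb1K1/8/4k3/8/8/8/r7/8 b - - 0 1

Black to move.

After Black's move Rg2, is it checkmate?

no

After Rg2: white king on g8; in check: yes, from the black rook on g2.
White has 3 legal replies: Kh8, Kf8, Kh7.
In check but a legal move exists → not checkmate.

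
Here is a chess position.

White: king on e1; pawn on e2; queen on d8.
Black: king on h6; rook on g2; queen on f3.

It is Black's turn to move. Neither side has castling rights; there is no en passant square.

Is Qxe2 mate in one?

yes

After Qxe2: white king on e1; in check: yes, from the black queen on e2.
King squares — d1: attacked by Qe2; f1: attacked by Qe2; d2: attacked by Qe2; e2: attacked by Rg2; f2: attacked by Qe2.
White has no legal moves → checkmate.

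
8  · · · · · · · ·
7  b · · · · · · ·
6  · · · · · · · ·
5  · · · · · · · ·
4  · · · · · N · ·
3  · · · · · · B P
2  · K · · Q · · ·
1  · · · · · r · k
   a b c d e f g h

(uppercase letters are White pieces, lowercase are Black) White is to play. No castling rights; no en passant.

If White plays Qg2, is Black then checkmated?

yes

After Qg2: black king on h1; in check: yes, from the white queen on g2.
King squares — g1: attacked by Qg2; g2: attacked by Nf4; h2: attacked by Qg2.
Black has no legal moves → checkmate.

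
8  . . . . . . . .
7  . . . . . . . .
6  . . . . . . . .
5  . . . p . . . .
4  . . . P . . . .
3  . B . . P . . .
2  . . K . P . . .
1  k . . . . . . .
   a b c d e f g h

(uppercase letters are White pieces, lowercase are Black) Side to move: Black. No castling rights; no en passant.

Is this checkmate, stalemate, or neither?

Black to move; black king on a1.
In check: no.
King squares — b1: attacked by Kc2; a2: attacked by Bb3; b2: attacked by Kc2.
Legal moves for Black: none.
Not in check and no legal moves → stalemate.

stalemate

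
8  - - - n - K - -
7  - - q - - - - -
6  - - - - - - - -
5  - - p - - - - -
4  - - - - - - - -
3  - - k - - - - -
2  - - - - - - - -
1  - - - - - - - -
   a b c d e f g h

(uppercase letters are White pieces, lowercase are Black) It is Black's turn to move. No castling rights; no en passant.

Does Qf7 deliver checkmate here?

After Qf7: white king on f8; in check: yes, from the black queen on f7.
King squares — e7: attacked by Qf7; f7: attacked by Nd8; g7: attacked by Qf7; e8: attacked by Qf7; g8: attacked by Qf7.
White has no legal moves → checkmate.

yes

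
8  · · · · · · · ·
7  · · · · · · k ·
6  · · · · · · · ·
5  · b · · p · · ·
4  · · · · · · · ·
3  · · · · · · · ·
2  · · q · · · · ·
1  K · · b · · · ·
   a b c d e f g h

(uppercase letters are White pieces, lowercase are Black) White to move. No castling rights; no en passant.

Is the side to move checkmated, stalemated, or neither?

stalemate

White to move; white king on a1.
In check: no.
King squares — b1: attacked by Qc2; a2: attacked by Qc2; b2: attacked by Qc2.
Legal moves for White: none.
Not in check and no legal moves → stalemate.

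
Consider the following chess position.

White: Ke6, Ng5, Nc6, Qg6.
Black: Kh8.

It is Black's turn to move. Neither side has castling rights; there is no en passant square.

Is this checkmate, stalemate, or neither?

stalemate

Black to move; black king on h8.
In check: no.
King squares — g7: attacked by Qg6; h7: attacked by Ng5; g8: attacked by Qg6.
Legal moves for Black: none.
Not in check and no legal moves → stalemate.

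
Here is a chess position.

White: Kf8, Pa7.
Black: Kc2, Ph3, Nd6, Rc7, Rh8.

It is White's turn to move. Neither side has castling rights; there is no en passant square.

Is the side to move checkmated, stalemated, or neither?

White to move; white king on f8.
In check: yes, from the black rook on h8.
King squares — e7: attacked by Rc7; f7: attacked by Nd6; g7: attacked by Rc7; e8: attacked by Nd6; g8: attacked by Rh8.
Legal moves for White: none.
In check with no legal moves → checkmate.

checkmate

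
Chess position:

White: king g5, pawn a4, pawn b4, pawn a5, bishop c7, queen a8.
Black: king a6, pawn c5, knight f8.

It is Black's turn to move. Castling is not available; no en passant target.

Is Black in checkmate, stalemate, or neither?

checkmate

Black to move; black king on a6.
In check: yes, from the white queen on a8.
King squares — a5: attacked by Pb4; b5: attacked by Pa4; b6: attacked by Pa5; a7: attacked by Qa8; b7: attacked by Qa8.
Legal moves for Black: none.
In check with no legal moves → checkmate.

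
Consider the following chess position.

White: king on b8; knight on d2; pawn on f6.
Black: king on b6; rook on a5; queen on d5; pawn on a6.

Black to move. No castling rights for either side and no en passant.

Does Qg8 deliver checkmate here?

After Qg8: white king on b8; in check: yes, from the black queen on g8.
King squares — a7: attacked by Kb6; b7: attacked by Kb6; c7: attacked by Kb6; a8: attacked by Qg8; c8: attacked by Qg8.
White has no legal moves → checkmate.

yes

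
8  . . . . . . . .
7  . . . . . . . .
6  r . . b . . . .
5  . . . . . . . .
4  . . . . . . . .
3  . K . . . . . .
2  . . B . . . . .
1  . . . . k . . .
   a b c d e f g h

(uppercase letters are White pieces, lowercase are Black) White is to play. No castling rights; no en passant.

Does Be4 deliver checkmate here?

no

After Be4: black king on e1; in check: no.
Black is not in check, so this cannot be checkmate.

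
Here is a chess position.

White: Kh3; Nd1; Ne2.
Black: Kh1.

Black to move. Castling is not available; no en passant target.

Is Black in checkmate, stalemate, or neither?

stalemate

Black to move; black king on h1.
In check: no.
King squares — g1: attacked by Ne2; g2: attacked by Kh3; h2: attacked by Kh3.
Legal moves for Black: none.
Not in check and no legal moves → stalemate.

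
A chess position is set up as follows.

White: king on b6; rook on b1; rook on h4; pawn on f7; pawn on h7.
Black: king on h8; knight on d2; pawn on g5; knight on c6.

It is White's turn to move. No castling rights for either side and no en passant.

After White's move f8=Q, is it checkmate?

yes

After f8=Q: black king on h8; in check: yes, from the white queen on f8.
King squares — g7: attacked by Qf8; h7: attacked by Rh4; g8: attacked by Ph7.
Black has no legal moves → checkmate.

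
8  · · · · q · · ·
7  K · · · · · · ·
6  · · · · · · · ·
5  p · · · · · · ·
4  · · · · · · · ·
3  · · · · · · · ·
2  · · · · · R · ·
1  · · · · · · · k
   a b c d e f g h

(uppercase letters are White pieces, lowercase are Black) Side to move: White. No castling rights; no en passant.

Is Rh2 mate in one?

no

After Rh2: black king on h1; in check: yes, from the white rook on h2.
Black has 2 legal replies: Kxh2, Kg1.
In check but a legal move exists → not checkmate.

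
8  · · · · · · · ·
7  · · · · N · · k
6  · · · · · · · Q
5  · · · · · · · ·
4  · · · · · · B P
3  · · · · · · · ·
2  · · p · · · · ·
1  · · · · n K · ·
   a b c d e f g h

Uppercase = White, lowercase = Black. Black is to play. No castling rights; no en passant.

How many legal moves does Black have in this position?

Black to move; king on h7.
In check: yes, from the white queen on h6.
Legal moves: Kxh6.
Count: 1.

1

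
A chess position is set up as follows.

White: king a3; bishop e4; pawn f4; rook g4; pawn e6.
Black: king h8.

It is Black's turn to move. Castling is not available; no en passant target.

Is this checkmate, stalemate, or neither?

stalemate

Black to move; black king on h8.
In check: no.
King squares — g7: attacked by Rg4; h7: attacked by Be4; g8: attacked by Rg4.
Legal moves for Black: none.
Not in check and no legal moves → stalemate.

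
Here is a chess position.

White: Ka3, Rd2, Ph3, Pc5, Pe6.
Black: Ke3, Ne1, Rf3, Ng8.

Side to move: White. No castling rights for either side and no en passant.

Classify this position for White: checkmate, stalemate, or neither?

neither

White to move; white king on a3.
In check: no.
Legal moves for White include: Kb4, Ka4, Kb3, Kb2, Ka2, Rd8, Rd7, Rd6, Rd5, Rd4, Rd3+, Rh2, Rg2, Rf2, Re2+, Rc2, Rb2, Ra2, ... (list truncated; more exist).
White has legal moves and is not in check → neither.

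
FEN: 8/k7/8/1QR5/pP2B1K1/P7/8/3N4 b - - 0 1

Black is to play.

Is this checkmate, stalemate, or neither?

stalemate

Black to move; black king on a7.
In check: no.
King squares — a6: attacked by Qb5; b6: attacked by Qb5; b7: attacked by Be4; a8: attacked by Be4; b8: attacked by Qb5.
Legal moves for Black: none.
Not in check and no legal moves → stalemate.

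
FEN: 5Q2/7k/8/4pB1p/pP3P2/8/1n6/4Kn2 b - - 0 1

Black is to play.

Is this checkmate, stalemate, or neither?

checkmate

Black to move; black king on h7.
In check: yes, from the white bishop on f5.
King squares — g6: attacked by Bf5; h6: attacked by Qf8; g7: attacked by Qf8; g8: attacked by Qf8; h8: attacked by Qf8.
Legal moves for Black: none.
In check with no legal moves → checkmate.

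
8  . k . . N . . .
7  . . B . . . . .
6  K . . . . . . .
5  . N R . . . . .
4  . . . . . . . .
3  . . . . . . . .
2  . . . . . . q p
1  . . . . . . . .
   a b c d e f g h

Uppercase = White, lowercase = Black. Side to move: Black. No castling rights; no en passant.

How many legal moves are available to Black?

Black to move; king on b8.
In check: yes, from the white bishop on c7.
Legal moves: Kc8, Ka8.
Count: 2.

2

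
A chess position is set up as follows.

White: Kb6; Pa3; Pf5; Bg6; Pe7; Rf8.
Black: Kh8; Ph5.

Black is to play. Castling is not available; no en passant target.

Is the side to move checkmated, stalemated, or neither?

neither

Black to move; black king on h8.
In check: yes, from the white rook on f8.
King squares — g7: available; h7: attacked by Bg6; g8: attacked by Rf8.
Legal moves for Black: Kg7.
Black is in check but has 1 legal move → neither.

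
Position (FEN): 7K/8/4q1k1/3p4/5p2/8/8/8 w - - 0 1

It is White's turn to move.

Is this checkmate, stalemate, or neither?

stalemate

White to move; white king on h8.
In check: no.
King squares — g7: attacked by Kg6; h7: attacked by Kg6; g8: attacked by Qe6.
Legal moves for White: none.
Not in check and no legal moves → stalemate.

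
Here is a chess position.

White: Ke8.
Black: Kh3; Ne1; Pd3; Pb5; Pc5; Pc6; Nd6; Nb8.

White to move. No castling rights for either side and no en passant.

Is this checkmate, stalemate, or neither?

neither

White to move; white king on e8.
In check: yes, from the black knight on d6.
Legal moves for White: Kf8, Kd8, Ke7.
White is in check but has 3 legal moves → neither.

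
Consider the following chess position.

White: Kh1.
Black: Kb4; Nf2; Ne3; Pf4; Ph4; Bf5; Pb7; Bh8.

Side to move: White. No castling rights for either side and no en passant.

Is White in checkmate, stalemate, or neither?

White to move; white king on h1.
In check: yes, from the black knight on f2.
Legal moves for White: Kh2, Kg1.
White is in check but has 2 legal moves → neither.

neither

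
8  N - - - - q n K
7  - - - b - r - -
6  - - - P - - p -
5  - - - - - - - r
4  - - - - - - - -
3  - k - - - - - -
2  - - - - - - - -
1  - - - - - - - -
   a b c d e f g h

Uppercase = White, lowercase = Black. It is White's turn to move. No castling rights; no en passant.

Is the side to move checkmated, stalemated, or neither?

checkmate

White to move; white king on h8.
In check: yes, from the black rook on h5.
King squares — g7: attacked by Rf7; h7: attacked by Rh5; g8: attacked by Qf8.
Legal moves for White: none.
In check with no legal moves → checkmate.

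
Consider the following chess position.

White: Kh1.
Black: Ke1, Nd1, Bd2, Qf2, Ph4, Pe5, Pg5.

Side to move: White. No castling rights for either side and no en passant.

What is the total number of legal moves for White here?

0

White to move; king on h1.
In check: no.
Legal moves: none.
Count: 0.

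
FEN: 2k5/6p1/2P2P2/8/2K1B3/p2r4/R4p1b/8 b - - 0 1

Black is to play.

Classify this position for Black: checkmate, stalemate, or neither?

Black to move; black king on c8.
In check: no.
Legal moves for Black include: Kd8, Kb8, Kc7, Rd8, Rd7, Rd6, Rd5, Rd4+, Rh3, Rg3, Rf3, Re3, Rc3+, Rb3, Rd2, Rd1, Bb8, Bc7, ... (list truncated; more exist).
Black has legal moves and is not in check → neither.

neither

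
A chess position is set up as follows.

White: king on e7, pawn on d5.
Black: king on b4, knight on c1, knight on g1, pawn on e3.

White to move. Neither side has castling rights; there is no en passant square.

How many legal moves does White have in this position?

9

White to move; king on e7.
In check: no.
Legal moves: Kf8, Ke8, Kd8, Kf7, Kd7, Kf6, Ke6, Kd6, d6.
Count: 9.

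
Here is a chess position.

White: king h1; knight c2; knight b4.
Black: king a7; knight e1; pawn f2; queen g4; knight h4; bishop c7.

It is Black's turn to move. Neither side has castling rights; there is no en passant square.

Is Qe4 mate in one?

After Qe4: white king on h1; in check: yes, from the black queen on e4.
King squares — g1: attacked by Pf2; g2: attacked by Ne1; h2: attacked by Bc7.
White has no legal moves → checkmate.

yes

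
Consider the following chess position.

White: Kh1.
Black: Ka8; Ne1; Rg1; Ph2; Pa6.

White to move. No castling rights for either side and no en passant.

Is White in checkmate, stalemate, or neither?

neither

White to move; white king on h1.
In check: yes, from the black rook on g1.
King squares — g1: attacked by Ph2; g2: attacked by Ne1; h2: available.
Legal moves for White: Kxh2.
White is in check but has 1 legal move → neither.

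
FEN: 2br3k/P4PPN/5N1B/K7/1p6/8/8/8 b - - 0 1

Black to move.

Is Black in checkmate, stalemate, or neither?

checkmate

Black to move; black king on h8.
In check: yes, from the white pawn on g7.
King squares — g7: attacked by Bh6; h7: attacked by Nf6; g8: attacked by Nf6.
Legal moves for Black: none.
In check with no legal moves → checkmate.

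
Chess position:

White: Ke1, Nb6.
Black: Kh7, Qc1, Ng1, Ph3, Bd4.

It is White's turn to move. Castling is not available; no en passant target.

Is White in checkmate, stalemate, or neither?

checkmate

White to move; white king on e1.
In check: yes, from the black queen on c1.
King squares — d1: attacked by Qc1; f1: attacked by Qc1; d2: attacked by Qc1; e2: attacked by Ng1; f2: attacked by Bd4.
Legal moves for White: none.
In check with no legal moves → checkmate.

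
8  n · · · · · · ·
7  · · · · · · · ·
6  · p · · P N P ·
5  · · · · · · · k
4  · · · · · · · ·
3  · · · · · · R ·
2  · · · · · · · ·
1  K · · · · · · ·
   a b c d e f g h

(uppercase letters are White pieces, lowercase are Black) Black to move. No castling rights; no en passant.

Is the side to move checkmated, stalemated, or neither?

Black to move; black king on h5.
In check: yes, from the white knight on f6.
King squares — g4: attacked by Rg3; h4: available; g5: attacked by Rg3; g6: attacked by Rg3; h6: available.
Legal moves for Black: Kh6, Kh4.
Black is in check but has 2 legal moves → neither.

neither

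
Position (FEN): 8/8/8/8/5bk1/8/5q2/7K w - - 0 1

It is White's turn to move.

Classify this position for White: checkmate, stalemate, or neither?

stalemate

White to move; white king on h1.
In check: no.
King squares — g1: attacked by Qf2; g2: attacked by Qf2; h2: attacked by Qf2.
Legal moves for White: none.
Not in check and no legal moves → stalemate.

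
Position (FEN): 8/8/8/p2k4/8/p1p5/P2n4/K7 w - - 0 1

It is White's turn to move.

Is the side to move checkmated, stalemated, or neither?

stalemate

White to move; white king on a1.
In check: no.
King squares — b1: attacked by Nd2; a2: own pawn; b2: attacked by Pa3.
Legal moves for White: none.
Not in check and no legal moves → stalemate.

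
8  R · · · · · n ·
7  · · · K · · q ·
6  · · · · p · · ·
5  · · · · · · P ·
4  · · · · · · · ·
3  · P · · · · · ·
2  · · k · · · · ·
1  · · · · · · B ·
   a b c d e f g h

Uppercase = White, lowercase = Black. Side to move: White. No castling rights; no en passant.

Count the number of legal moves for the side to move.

White to move; king on d7.
In check: yes, from the black queen on g7.
Legal moves: Ke8, Kd8, Kc8, Kxe6, Kd6, Kc6.
Count: 6.

6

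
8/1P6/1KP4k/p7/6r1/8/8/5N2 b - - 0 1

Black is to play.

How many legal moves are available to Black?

20

Black to move; king on h6.
In check: no.
Legal moves: Kh7, Kg7, Kg6, Kh5, Kg5, Rg8, Rg7, Rg6, Rg5, Rh4, Rf4, Re4, Rd4, Rc4, Rb4+, Ra4, Rg3, Rg2, Rg1, a4.
Count: 20.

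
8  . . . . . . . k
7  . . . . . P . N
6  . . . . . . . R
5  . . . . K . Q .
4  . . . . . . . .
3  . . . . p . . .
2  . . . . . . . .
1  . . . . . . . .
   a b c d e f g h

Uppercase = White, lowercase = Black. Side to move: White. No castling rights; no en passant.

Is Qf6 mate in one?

After Qf6: black king on h8; in check: yes, from the white queen on f6.
King squares — g7: attacked by Qf6; h7: attacked by Rh6; g8: attacked by Pf7.
Black has no legal moves → checkmate.

yes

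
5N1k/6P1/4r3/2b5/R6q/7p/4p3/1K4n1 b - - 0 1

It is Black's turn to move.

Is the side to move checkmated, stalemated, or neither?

neither

Black to move; black king on h8.
In check: yes, from the white pawn on g7.
King squares — g7: available; h7: attacked by Nf8; g8: available.
Legal moves for Black: Kg8, Kxg7.
Black is in check but has 2 legal moves → neither.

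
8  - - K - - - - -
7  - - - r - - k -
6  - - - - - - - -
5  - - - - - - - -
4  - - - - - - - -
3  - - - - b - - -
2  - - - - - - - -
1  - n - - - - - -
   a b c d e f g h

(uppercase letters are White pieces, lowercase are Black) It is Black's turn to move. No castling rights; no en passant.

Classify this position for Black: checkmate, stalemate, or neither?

Black to move; black king on g7.
In check: no.
Legal moves for Black include: Kh8, Kg8, Kf8, Kh7, Kf7, Kh6, Kg6, Kf6, Rd8+, Rf7, Re7, Rc7+, Rb7, Ra7, Rd6, Rd5, Rd4, Rd3, ... (list truncated; more exist).
Black has legal moves and is not in check → neither.

neither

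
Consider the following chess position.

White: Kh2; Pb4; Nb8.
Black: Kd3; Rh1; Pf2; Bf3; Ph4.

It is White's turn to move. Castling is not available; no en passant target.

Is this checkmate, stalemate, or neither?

White to move; white king on h2.
In check: yes, from the black rook on h1.
King squares — g1: attacked by Rh1; h1: attacked by Bf3; g2: attacked by Bf3; g3: attacked by Ph4; h3: attacked by Rh1.
Legal moves for White: none.
In check with no legal moves → checkmate.

checkmate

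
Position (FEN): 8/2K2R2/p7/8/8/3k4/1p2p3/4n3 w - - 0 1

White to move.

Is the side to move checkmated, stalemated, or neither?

White to move; white king on c7.
In check: no.
Legal moves for White include: Rf8, Rh7, Rg7, Re7, Rd7+, Rf6, Rf5, Rf4, Rf3+, Rf2, Rf1, Kd8, Kc8, Kb8, Kd7, Kb7, Kd6, Kc6, ... (list truncated; more exist).
White has legal moves and is not in check → neither.

neither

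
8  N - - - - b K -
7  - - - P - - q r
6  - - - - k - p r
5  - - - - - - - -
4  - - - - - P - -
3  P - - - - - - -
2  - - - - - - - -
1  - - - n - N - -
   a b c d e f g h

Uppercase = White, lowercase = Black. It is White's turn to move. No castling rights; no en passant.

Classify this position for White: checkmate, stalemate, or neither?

checkmate

White to move; white king on g8.
In check: yes, from the black queen on g7.
King squares — f7: attacked by Ke6; g7: attacked by Rh7; h7: attacked by Rh6; f8: attacked by Qg7; h8: attacked by Qg7.
Legal moves for White: none.
In check with no legal moves → checkmate.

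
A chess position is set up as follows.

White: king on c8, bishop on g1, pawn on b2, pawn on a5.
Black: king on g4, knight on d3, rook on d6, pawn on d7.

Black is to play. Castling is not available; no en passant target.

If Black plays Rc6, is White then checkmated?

After Rc6: white king on c8; in check: yes, from the black rook on c6.
White has 4 legal replies: Kd8, Kb8, Kxd7, Kb7.
In check but a legal move exists → not checkmate.

no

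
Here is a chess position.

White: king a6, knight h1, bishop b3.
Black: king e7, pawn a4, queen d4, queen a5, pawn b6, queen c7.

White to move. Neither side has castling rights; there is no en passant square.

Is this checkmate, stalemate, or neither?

White to move; white king on a6.
In check: yes, from the black queen on a5.
King squares — a5: attacked by Pb6; b5: attacked by Qa5; b6: attacked by Qd4; a7: attacked by Qa5; b7: attacked by Qc7.
Legal moves for White: none.
In check with no legal moves → checkmate.

checkmate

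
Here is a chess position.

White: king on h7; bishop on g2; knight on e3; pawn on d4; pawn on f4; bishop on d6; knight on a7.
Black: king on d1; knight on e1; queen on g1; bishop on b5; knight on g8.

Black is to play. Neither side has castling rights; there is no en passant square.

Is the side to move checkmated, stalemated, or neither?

neither

Black to move; black king on d1.
In check: yes, from the white knight on e3.
King squares — c1: available; e1: own knight; c2: attacked by Ne3; d2: available; e2: available.
Legal moves for Black: Ke2, Kd2, Kc1, Qxe3.
Black is in check but has 4 legal moves → neither.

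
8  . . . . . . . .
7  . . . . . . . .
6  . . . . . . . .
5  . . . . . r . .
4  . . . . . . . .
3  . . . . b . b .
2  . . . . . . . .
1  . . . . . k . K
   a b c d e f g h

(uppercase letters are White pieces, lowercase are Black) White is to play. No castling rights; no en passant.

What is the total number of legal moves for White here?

White to move; king on h1.
In check: no.
Legal moves: none.
Count: 0.

0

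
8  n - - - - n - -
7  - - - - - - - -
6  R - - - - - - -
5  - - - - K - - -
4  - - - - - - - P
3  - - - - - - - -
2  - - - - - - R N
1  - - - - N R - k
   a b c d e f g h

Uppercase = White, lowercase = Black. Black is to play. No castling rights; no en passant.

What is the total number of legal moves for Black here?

Black to move; king on h1.
In check: yes, from the white rook on f1.
Legal moves: none.
Count: 0.

0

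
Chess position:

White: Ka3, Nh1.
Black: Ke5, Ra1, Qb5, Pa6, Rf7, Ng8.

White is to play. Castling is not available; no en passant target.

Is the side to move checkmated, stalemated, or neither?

checkmate

White to move; white king on a3.
In check: yes, from the black rook on a1.
King squares — a2: attacked by Ra1; b2: attacked by Qb5; b3: attacked by Qb5; a4: attacked by Ra1; b4: attacked by Qb5.
Legal moves for White: none.
In check with no legal moves → checkmate.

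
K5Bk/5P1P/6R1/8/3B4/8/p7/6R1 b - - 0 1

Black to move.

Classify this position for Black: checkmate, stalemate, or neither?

checkmate

Black to move; black king on h8.
In check: yes, from the white bishop on d4.
King squares — g7: attacked by Bd4; h7: attacked by Bg8; g8: attacked by Rg6.
Legal moves for Black: none.
In check with no legal moves → checkmate.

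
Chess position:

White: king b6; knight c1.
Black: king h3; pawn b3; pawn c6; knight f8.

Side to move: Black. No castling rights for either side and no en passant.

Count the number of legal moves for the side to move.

11

Black to move; king on h3.
In check: no.
Legal moves: Nh7, Nd7+, Ng6, Ne6, Kh4, Kg4, Kg3, Kh2, Kg2, c5, b2.
Count: 11.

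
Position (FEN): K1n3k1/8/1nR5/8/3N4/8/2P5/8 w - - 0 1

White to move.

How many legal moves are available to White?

White to move; king on a8.
In check: yes, from the black knight on b6.
Legal moves: Kb8, Kb7, Rxb6.
Count: 3.

3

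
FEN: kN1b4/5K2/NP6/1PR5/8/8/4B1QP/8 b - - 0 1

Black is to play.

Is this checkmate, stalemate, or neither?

Black to move; black king on a8.
In check: yes, from the white queen on g2.
King squares — a7: attacked by Pb6; b7: attacked by Qg2; b8: attacked by Na6.
Legal moves for Black: none.
In check with no legal moves → checkmate.

checkmate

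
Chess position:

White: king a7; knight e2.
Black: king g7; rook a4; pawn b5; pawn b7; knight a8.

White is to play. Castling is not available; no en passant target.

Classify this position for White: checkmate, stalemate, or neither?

White to move; white king on a7.
In check: yes, from the black rook on a4.
King squares — a6: attacked by Ra4; b6: attacked by Na8; b7: available; a8: attacked by Ra4; b8: available.
Legal moves for White: Kb8, Kxb7.
White is in check but has 2 legal moves → neither.

neither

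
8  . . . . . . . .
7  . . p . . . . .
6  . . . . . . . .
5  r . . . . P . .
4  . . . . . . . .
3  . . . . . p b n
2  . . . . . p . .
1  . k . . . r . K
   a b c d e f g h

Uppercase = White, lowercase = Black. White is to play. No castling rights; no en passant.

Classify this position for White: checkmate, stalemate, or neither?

White to move; white king on h1.
In check: yes, from the black rook on f1.
King squares — g1: attacked by Rf1; g2: attacked by Pf3; h2: attacked by Bg3.
Legal moves for White: none.
In check with no legal moves → checkmate.

checkmate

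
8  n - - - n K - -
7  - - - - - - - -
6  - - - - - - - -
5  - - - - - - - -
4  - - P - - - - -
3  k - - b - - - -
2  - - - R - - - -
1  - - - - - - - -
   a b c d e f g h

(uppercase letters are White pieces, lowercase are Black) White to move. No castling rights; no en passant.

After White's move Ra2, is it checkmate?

After Ra2: black king on a3; in check: yes, from the white rook on a2.
Black has 3 legal replies: Kb4, Kb3, Kxa2.
In check but a legal move exists → not checkmate.

no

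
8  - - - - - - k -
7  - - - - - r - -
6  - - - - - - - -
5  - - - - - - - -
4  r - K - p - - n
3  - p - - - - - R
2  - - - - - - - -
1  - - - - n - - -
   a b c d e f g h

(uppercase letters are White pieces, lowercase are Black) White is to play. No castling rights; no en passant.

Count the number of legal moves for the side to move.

White to move; king on c4.
In check: yes, from the black rook on a4.
Legal moves: Kd5, Kc5, Kb5, Kc3, Kxb3.
Count: 5.

5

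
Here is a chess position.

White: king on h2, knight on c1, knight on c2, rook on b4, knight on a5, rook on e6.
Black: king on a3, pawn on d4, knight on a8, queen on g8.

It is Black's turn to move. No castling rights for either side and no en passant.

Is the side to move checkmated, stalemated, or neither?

checkmate

Black to move; black king on a3.
In check: yes, from the white knight on c2.
King squares — a2: attacked by Nc1; b2: attacked by Rb4; b3: attacked by Nc1; a4: attacked by Rb4; b4: attacked by Nc2.
Legal moves for Black: none.
In check with no legal moves → checkmate.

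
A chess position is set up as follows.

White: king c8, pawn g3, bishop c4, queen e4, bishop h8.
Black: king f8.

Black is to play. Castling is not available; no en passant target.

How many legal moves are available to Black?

0

Black to move; king on f8.
In check: no.
Legal moves: none.
Count: 0.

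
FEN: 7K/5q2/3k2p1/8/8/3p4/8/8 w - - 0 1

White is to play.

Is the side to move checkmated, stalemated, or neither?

White to move; white king on h8.
In check: no.
King squares — g7: attacked by Qf7; h7: attacked by Qf7; g8: attacked by Qf7.
Legal moves for White: none.
Not in check and no legal moves → stalemate.

stalemate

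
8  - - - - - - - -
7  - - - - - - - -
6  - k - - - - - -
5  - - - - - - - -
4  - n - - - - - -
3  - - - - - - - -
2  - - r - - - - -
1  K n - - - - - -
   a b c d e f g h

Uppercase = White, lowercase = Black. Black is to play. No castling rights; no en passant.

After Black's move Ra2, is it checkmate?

no

After Ra2: white king on a1; in check: yes, from the black rook on a2.
White has 1 legal reply: Kxb1.
In check but a legal move exists → not checkmate.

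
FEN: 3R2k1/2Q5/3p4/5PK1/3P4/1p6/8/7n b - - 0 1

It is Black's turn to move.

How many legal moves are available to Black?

0

Black to move; king on g8.
In check: yes, from the white rook on d8.
Legal moves: none.
Count: 0.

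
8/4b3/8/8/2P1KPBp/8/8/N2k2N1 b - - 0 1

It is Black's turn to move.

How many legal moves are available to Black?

3

Black to move; king on d1.
In check: yes, from the white bishop on g4.
Legal moves: Kd2, Ke1, Kc1.
Count: 3.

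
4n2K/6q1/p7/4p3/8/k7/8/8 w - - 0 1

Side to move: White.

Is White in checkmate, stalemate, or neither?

White to move; white king on h8.
In check: yes, from the black queen on g7.
King squares — g7: attacked by Ne8; h7: attacked by Qg7; g8: attacked by Qg7.
Legal moves for White: none.
In check with no legal moves → checkmate.

checkmate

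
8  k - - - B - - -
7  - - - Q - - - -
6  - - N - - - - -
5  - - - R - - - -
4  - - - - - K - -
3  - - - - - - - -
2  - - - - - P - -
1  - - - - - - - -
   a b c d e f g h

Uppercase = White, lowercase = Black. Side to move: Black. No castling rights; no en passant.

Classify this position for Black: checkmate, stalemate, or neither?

Black to move; black king on a8.
In check: no.
King squares — a7: attacked by Nc6; b7: attacked by Qd7; b8: attacked by Nc6.
Legal moves for Black: none.
Not in check and no legal moves → stalemate.

stalemate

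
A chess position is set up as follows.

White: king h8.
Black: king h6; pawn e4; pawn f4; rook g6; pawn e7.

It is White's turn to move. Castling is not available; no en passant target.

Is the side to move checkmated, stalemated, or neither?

stalemate

White to move; white king on h8.
In check: no.
King squares — g7: attacked by Rg6; h7: attacked by Kh6; g8: attacked by Rg6.
Legal moves for White: none.
Not in check and no legal moves → stalemate.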